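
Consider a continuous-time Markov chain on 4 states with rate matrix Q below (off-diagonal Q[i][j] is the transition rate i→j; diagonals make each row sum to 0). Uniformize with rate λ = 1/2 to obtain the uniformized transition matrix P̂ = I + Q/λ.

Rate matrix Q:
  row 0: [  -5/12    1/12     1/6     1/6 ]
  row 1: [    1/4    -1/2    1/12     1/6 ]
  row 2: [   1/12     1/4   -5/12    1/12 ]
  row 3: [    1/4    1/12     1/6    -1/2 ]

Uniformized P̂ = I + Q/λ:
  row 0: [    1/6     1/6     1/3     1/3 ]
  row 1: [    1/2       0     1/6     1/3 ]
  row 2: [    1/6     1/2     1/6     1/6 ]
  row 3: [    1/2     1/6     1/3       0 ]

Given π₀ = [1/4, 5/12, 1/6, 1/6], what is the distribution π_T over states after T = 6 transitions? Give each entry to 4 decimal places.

π = [0.3113, 0.2157, 0.2548, 0.2181]

t=0: π = [0.2500, 0.4167, 0.1667, 0.1667]
t=1: π = [0.3611, 0.1528, 0.2361, 0.2500]
t=2: π = [0.3009, 0.2199, 0.2685, 0.2106]
t=3: π = [0.3102, 0.2195, 0.2519, 0.2184]
t=4: π = [0.3126, 0.2141, 0.2548, 0.2186]
t=5: π = [0.3109, 0.2159, 0.2552, 0.2180]
t=6: π = [0.3113, 0.2157, 0.2548, 0.2181]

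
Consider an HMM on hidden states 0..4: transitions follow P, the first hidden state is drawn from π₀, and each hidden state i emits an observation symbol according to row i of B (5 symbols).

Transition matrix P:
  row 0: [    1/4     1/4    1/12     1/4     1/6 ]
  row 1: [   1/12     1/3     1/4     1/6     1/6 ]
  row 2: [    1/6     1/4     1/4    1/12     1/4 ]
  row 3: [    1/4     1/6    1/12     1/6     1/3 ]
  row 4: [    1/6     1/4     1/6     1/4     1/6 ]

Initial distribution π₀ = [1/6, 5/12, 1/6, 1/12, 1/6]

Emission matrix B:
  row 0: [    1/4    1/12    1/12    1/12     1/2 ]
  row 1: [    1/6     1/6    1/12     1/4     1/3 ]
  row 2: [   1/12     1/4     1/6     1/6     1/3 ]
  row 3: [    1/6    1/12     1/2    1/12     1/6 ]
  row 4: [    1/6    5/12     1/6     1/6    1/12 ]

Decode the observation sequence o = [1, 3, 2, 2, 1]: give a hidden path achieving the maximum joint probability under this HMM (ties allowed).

t=0: δ = [1.389e-02, 6.944e-02, 4.167e-02, 6.944e-03, 6.944e-02]  (obs o_0=1)
t=1: δ = [9.645e-04, 5.787e-03, 2.894e-03, 1.447e-03, 1.929e-03]  ψ = [4, 1, 1, 4, 1]  (obs o_1=3)
t=2: δ = [4.019e-05, 1.608e-04, 2.411e-04, 4.823e-04, 1.608e-04]  ψ = [1, 1, 1, 1, 1]  (obs o_2=2)
t=3: δ = [1.005e-05, 6.698e-06, 1.005e-05, 4.019e-05, 2.679e-05]  ψ = [3, 3, 2, 3, 3]  (obs o_3=2)
t=4: δ = [8.372e-07, 1.116e-06, 1.116e-06, 5.582e-07, 5.582e-06]  ψ = [3, 3, 4, 3, 3]  (obs o_4=1)
backtrack: best end state = 4; path = [1, 1, 3, 3, 4]

path = [1, 1, 3, 3, 4]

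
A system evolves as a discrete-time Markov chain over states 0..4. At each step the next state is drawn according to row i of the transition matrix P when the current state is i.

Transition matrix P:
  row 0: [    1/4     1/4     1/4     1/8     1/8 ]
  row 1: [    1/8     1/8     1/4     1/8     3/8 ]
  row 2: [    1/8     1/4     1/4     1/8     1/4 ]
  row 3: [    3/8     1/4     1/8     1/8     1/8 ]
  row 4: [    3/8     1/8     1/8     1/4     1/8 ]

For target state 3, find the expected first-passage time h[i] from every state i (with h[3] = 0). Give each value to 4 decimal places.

h = [6.6501, 6.4730, 6.5505, 0.0000, 5.8534]

First-step conditioning: h[3] = 0; for i ≠ 3, h[i] = 1 + Σ_k P[i][k]·h[k].
  h[0] = 1 + 1/4·h[0] + 1/4·h[1] + 1/4·h[2] + 1/8·h[4]
  h[1] = 1 + 1/8·h[0] + 1/8·h[1] + 1/4·h[2] + 3/8·h[4]
  h[2] = 1 + 1/8·h[0] + 1/4·h[1] + 1/4·h[2] + 1/4·h[4]
  h[4] = 1 + 3/8·h[0] + 1/8·h[1] + 1/8·h[2] + 1/8·h[4]
Solving the 4×4 linear system over states ≠ 3 gives exactly h = [4808/723, 1560/241, 4736/723, 0, 4232/723] (h[3] = 0 is the target).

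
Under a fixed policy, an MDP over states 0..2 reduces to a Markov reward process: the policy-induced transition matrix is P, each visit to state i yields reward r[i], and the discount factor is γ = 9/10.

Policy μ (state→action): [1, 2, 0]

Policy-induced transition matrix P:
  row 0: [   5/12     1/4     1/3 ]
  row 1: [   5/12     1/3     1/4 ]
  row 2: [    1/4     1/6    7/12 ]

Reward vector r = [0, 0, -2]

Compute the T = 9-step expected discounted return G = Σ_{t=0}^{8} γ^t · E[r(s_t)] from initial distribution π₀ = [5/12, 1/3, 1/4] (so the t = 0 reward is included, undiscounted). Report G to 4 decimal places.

t=0: π = [0.4167, 0.3333, 0.2500], E[r] = -0.5000, γ^t·E[r] = -0.500000, running G = -0.500000
t=1: π = [0.3750, 0.2569, 0.3681], E[r] = -0.7361, γ^t·E[r] = -0.662500, running G = -1.162500
t=2: π = [0.3553, 0.2407, 0.4039], E[r] = -0.8079, γ^t·E[r] = -0.654375, running G = -1.816875
t=3: π = [0.3493, 0.2364, 0.4143], E[r] = -0.8285, γ^t·E[r] = -0.603984, running G = -2.420859
t=4: π = [0.3476, 0.2352, 0.4172], E[r] = -0.8344, γ^t·E[r] = -0.547446, running G = -2.968305
t=5: π = [0.3471, 0.2348, 0.4180], E[r] = -0.8361, γ^t·E[r] = -0.493690, running G = -3.461996
t=6: π = [0.3470, 0.2347, 0.4183], E[r] = -0.8365, γ^t·E[r] = -0.444574, running G = -3.906570
t=7: π = [0.3470, 0.2347, 0.4183], E[r] = -0.8367, γ^t·E[r] = -0.400182, running G = -4.306752
t=8: π = [0.3469, 0.2347, 0.4184], E[r] = -0.8367, γ^t·E[r] = -0.360180, running G = -4.666932

G = -4.6669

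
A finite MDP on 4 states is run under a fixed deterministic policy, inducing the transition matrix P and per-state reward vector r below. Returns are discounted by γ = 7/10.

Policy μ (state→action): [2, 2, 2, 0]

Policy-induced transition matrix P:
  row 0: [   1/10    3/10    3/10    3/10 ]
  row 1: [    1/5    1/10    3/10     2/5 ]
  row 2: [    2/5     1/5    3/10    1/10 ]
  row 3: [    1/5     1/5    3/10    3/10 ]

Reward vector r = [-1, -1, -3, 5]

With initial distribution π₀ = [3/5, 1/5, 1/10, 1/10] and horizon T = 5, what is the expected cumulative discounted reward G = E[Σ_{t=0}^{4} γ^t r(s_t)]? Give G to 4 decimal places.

G = -0.4921

t=0: π = [0.6000, 0.2000, 0.1000, 0.1000], E[r] = -0.6000, γ^t·E[r] = -0.600000, running G = -0.600000
t=1: π = [0.1600, 0.2400, 0.3000, 0.3000], E[r] = 0.2000, γ^t·E[r] = 0.140000, running G = -0.460000
t=2: π = [0.2440, 0.1920, 0.3000, 0.2640], E[r] = -0.0160, γ^t·E[r] = -0.007840, running G = -0.467840
t=3: π = [0.2356, 0.2052, 0.3000, 0.2592], E[r] = -0.0448, γ^t·E[r] = -0.015366, running G = -0.483206
t=4: π = [0.2364, 0.2030, 0.3000, 0.2605], E[r] = -0.0369, γ^t·E[r] = -0.008855, running G = -0.492061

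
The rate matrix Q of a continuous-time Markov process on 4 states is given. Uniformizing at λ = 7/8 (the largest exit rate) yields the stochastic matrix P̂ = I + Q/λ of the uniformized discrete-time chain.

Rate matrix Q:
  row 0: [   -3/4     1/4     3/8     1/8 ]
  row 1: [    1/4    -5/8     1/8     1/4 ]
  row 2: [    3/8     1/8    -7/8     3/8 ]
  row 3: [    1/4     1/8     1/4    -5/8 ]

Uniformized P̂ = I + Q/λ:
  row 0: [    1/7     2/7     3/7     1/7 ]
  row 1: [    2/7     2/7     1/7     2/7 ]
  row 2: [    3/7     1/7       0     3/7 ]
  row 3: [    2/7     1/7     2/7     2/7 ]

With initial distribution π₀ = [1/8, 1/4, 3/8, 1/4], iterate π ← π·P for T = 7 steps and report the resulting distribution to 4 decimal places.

t=0: π = [0.1250, 0.2500, 0.3750, 0.2500]
t=1: π = [0.3214, 0.1964, 0.1607, 0.3214]
t=2: π = [0.2628, 0.2168, 0.2577, 0.2628]
t=3: π = [0.2850, 0.2114, 0.2187, 0.2850]
t=4: π = [0.2762, 0.2138, 0.2338, 0.2762]
t=5: π = [0.2796, 0.2129, 0.2279, 0.2796]
t=6: π = [0.2783, 0.2132, 0.2302, 0.2783]
t=7: π = [0.2788, 0.2131, 0.2293, 0.2788]

π = [0.2788, 0.2131, 0.2293, 0.2788]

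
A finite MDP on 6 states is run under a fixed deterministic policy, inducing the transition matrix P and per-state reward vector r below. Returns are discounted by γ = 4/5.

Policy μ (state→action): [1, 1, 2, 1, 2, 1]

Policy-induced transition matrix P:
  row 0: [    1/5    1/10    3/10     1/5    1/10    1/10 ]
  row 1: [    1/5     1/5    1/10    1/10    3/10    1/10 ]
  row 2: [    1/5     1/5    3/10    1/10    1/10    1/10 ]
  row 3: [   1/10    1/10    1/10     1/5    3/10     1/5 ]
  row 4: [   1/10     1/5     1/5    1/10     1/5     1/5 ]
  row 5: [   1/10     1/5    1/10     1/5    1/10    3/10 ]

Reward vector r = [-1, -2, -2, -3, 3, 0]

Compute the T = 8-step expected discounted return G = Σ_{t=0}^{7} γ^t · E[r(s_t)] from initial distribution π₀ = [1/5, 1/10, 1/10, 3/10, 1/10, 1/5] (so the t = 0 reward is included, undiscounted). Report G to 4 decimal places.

G = -3.5513

t=0: π = [0.2000, 0.1000, 0.1000, 0.3000, 0.1000, 0.2000], E[r] = -1.2000, γ^t·E[r] = -1.200000, running G = -1.200000
t=1: π = [0.1400, 0.1500, 0.1700, 0.1700, 0.1900, 0.1800], E[r] = -0.7200, γ^t·E[r] = -0.576000, running G = -1.776000
t=2: π = [0.1460, 0.1690, 0.1810, 0.1490, 0.1830, 0.1720], E[r] = -0.7440, γ^t·E[r] = -0.476160, running G = -2.252160
t=3: π = [0.1496, 0.1705, 0.1837, 0.1467, 0.1819, 0.1676], E[r] = -0.7524, γ^t·E[r] = -0.385229, running G = -2.637389
t=4: π = [0.1504, 0.1704, 0.1849, 0.1464, 0.1816, 0.1664], E[r] = -0.7551, γ^t·E[r] = -0.309289, running G = -2.946678
t=5: π = [0.1506, 0.1703, 0.1852, 0.1463, 0.1815, 0.1661], E[r] = -0.7560, γ^t·E[r] = -0.247734, running G = -3.194412
t=6: π = [0.1506, 0.1703, 0.1853, 0.1463, 0.1815, 0.1660], E[r] = -0.7563, γ^t·E[r] = -0.198258, running G = -3.392669
t=7: π = [0.1506, 0.1703, 0.1853, 0.1463, 0.1815, 0.1660], E[r] = -0.7564, γ^t·E[r] = -0.158621, running G = -3.551291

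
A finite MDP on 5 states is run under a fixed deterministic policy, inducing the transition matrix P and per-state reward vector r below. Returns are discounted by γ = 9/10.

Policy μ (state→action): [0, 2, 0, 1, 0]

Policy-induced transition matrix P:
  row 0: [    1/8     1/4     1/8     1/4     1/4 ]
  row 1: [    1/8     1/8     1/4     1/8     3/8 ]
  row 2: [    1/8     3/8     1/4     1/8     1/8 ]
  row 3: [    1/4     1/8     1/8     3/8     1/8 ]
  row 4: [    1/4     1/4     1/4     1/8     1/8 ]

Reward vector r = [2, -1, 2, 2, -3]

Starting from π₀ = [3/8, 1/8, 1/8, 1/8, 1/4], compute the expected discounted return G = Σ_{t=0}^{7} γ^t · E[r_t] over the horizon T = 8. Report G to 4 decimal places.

t=0: π = [0.3750, 0.1250, 0.1250, 0.1250, 0.2500], E[r] = 0.3750, γ^t·E[r] = 0.375000, running G = 0.375000
t=1: π = [0.1719, 0.2344, 0.1875, 0.2031, 0.2031], E[r] = 0.2813, γ^t·E[r] = 0.253125, running G = 0.628125
t=2: π = [0.1758, 0.2188, 0.2031, 0.1973, 0.2051], E[r] = 0.3184, γ^t·E[r] = 0.257871, running G = 0.885996
t=3: π = [0.1753, 0.2234, 0.2034, 0.1963, 0.2017], E[r] = 0.3215, γ^t·E[r] = 0.234398, running G = 1.120394
t=4: π = [0.1747, 0.2230, 0.2036, 0.1960, 0.2028], E[r] = 0.3173, γ^t·E[r] = 0.208195, running G = 1.328589
t=5: π = [0.1748, 0.2231, 0.2037, 0.1958, 0.2026], E[r] = 0.3179, γ^t·E[r] = 0.187691, running G = 1.516279
t=6: π = [0.1748, 0.2231, 0.2037, 0.1958, 0.2026], E[r] = 0.3176, γ^t·E[r] = 0.168785, running G = 1.685065
t=7: π = [0.1748, 0.2231, 0.2037, 0.1958, 0.2026], E[r] = 0.3176, γ^t·E[r] = 0.151906, running G = 1.836971

G = 1.8370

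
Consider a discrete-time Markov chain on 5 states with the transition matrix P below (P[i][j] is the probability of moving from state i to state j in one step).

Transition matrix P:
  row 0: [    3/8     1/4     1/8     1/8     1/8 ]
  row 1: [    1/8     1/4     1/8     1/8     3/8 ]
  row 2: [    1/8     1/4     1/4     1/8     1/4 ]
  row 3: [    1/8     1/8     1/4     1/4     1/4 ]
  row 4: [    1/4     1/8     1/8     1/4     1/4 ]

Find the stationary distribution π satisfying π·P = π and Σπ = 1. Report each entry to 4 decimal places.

Balance equations π_j = Σ_i π_i·P[i][j]:
  π_0 = 3/8·π_0 + 1/8·π_1 + 1/8·π_2 + 1/8·π_3 + 1/4·π_4
  π_1 = 1/4·π_0 + 1/4·π_1 + 1/4·π_2 + 1/8·π_3 + 1/8·π_4
  π_2 = 1/8·π_0 + 1/8·π_1 + 1/4·π_2 + 1/4·π_3 + 1/8·π_4
  π_3 = 1/8·π_0 + 1/8·π_1 + 1/8·π_2 + 1/4·π_3 + 1/4·π_4
  normalize: π_0 + π_1 + π_2 + π_3 + π_4 = 1
Solving the linear system gives exactly π = [581/2792, 549/2792, 235/1396, 249/1396, 347/1396].

π = [0.2081, 0.1966, 0.1683, 0.1784, 0.2486]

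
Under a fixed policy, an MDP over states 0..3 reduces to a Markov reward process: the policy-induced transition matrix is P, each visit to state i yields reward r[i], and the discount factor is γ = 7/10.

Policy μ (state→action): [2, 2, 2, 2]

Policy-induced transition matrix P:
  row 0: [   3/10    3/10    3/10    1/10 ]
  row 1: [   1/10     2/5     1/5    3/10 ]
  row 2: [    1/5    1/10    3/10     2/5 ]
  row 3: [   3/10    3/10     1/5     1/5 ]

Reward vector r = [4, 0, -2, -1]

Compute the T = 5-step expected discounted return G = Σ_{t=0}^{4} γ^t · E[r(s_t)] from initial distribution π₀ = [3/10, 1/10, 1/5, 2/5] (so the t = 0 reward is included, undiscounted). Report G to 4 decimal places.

G = 0.7634

t=0: π = [0.3000, 0.1000, 0.2000, 0.4000], E[r] = 0.4000, γ^t·E[r] = 0.400000, running G = 0.400000
t=1: π = [0.2600, 0.2700, 0.2500, 0.2200], E[r] = 0.3200, γ^t·E[r] = 0.224000, running G = 0.624000
t=2: π = [0.2210, 0.2770, 0.2510, 0.2510], E[r] = 0.1310, γ^t·E[r] = 0.064190, running G = 0.688190
t=3: π = [0.2195, 0.2775, 0.2472, 0.2558], E[r] = 0.1278, γ^t·E[r] = 0.043835, running G = 0.732025
t=4: π = [0.2198, 0.2783, 0.2467, 0.2552], E[r] = 0.1305, γ^t·E[r] = 0.031343, running G = 0.763368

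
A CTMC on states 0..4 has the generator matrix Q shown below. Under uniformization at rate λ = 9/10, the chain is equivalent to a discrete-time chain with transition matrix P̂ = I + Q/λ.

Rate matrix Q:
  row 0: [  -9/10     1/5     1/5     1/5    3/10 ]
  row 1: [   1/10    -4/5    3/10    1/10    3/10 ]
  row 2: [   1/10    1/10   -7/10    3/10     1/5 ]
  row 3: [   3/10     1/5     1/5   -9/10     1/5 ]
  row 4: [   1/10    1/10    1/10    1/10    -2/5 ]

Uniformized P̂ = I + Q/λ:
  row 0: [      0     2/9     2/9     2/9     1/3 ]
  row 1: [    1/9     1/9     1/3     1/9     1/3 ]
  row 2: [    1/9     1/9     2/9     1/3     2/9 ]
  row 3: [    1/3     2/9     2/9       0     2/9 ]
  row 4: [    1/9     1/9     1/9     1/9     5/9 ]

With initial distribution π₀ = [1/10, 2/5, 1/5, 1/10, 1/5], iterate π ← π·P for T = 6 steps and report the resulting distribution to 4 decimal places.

π = [0.1304, 0.1425, 0.1960, 0.1523, 0.3787]

t=0: π = [0.1000, 0.4000, 0.2000, 0.1000, 0.2000]
t=1: π = [0.1222, 0.1333, 0.2444, 0.1556, 0.3444]
t=2: π = [0.1321, 0.1420, 0.1988, 0.1617, 0.3654]
t=3: π = [0.1324, 0.1438, 0.1974, 0.1520, 0.3745]
t=4: π = [0.1302, 0.1427, 0.1966, 0.1528, 0.3777]
t=5: π = [0.1306, 0.1426, 0.1961, 0.1523, 0.3785]
t=6: π = [0.1304, 0.1425, 0.1960, 0.1523, 0.3787]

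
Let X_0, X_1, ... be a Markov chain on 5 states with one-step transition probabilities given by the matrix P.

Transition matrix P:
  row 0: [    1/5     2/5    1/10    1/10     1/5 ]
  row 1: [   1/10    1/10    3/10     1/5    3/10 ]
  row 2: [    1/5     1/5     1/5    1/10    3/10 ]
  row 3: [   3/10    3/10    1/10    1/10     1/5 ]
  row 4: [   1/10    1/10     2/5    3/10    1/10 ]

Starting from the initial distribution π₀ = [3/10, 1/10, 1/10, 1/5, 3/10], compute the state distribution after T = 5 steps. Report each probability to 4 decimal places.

t=0: π = [0.3000, 0.1000, 0.1000, 0.2000, 0.3000]
t=1: π = [0.1800, 0.2400, 0.2200, 0.1700, 0.1900]
t=2: π = [0.1740, 0.2100, 0.2270, 0.1620, 0.2270]
t=3: π = [0.1725, 0.2073, 0.2328, 0.1664, 0.2210]
t=4: π = [0.1738, 0.2083, 0.2310, 0.1649, 0.2219]
t=5: π = [0.1735, 0.2082, 0.2313, 0.1652, 0.2217]

π = [0.1735, 0.2082, 0.2313, 0.1652, 0.2217]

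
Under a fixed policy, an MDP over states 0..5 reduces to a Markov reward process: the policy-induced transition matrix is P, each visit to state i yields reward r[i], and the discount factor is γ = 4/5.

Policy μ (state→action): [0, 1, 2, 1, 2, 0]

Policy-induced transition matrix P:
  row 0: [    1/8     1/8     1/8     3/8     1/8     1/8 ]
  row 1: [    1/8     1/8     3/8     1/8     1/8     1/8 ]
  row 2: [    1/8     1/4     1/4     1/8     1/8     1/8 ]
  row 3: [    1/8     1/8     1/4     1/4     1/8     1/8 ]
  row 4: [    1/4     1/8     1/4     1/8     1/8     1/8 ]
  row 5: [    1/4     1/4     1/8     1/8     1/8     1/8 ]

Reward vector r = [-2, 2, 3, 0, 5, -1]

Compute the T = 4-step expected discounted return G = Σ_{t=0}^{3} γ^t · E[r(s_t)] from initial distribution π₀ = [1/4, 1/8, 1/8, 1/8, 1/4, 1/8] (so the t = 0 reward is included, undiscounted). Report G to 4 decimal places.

G = 3.5633

t=0: π = [0.2500, 0.1250, 0.1250, 0.1250, 0.2500, 0.1250], E[r] = 1.2500, γ^t·E[r] = 1.250000, running G = 1.250000
t=1: π = [0.1719, 0.1563, 0.2188, 0.2031, 0.1250, 0.1250], E[r] = 1.1250, γ^t·E[r] = 0.900000, running G = 2.150000
t=2: π = [0.1563, 0.1680, 0.2324, 0.1934, 0.1250, 0.1250], E[r] = 1.2207, γ^t·E[r] = 0.781250, running G = 2.931250
t=3: π = [0.1563, 0.1697, 0.2358, 0.1882, 0.1250, 0.1250], E[r] = 1.2344, γ^t·E[r] = 0.632000, running G = 3.563250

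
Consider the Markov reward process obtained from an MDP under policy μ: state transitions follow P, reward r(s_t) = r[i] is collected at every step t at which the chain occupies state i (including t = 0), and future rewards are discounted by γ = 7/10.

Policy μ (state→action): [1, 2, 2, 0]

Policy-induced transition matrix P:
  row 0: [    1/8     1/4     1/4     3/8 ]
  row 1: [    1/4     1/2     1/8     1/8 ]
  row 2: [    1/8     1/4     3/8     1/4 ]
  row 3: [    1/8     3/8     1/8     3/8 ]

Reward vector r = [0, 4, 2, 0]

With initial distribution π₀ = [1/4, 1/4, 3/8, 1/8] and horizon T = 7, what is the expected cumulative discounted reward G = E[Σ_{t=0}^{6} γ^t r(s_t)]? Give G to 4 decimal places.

G = 5.5824

t=0: π = [0.2500, 0.2500, 0.3750, 0.1250], E[r] = 1.7500, γ^t·E[r] = 1.750000, running G = 1.750000
t=1: π = [0.1563, 0.3281, 0.2500, 0.2656], E[r] = 1.8125, γ^t·E[r] = 1.268750, running G = 3.018750
t=2: π = [0.1660, 0.3652, 0.2070, 0.2617], E[r] = 1.8750, γ^t·E[r] = 0.918750, running G = 3.937500
t=3: π = [0.1707, 0.3740, 0.1975, 0.2578], E[r] = 1.8911, γ^t·E[r] = 0.648652, running G = 4.586152
t=4: π = [0.1718, 0.3757, 0.1957, 0.2568], E[r] = 1.8943, γ^t·E[r] = 0.454833, running G = 5.040985
t=5: π = [0.1720, 0.3760, 0.1954, 0.2566], E[r] = 1.8949, γ^t·E[r] = 0.318481, running G = 5.359465
t=6: π = [0.1720, 0.3761, 0.1953, 0.2566], E[r] = 1.8950, γ^t·E[r] = 0.222948, running G = 5.582413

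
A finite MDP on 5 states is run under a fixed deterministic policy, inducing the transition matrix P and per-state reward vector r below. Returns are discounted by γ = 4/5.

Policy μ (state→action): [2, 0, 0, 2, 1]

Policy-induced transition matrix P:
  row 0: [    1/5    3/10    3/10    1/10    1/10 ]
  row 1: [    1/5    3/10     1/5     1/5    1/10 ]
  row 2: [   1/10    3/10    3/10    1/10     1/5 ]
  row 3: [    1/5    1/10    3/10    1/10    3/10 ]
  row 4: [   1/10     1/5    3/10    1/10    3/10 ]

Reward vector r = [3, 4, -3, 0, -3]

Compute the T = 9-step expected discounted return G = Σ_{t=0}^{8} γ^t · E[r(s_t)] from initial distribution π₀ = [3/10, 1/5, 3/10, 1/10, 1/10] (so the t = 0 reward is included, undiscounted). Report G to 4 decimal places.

G = 0.9177

t=0: π = [0.3000, 0.2000, 0.3000, 0.1000, 0.1000], E[r] = 0.5000, γ^t·E[r] = 0.500000, running G = 0.500000
t=1: π = [0.1600, 0.2700, 0.2800, 0.1200, 0.1700], E[r] = 0.2100, γ^t·E[r] = 0.168000, running G = 0.668000
t=2: π = [0.1550, 0.2590, 0.2730, 0.1270, 0.1860], E[r] = 0.1240, γ^t·E[r] = 0.079360, running G = 0.747360
t=3: π = [0.1541, 0.2560, 0.2741, 0.1259, 0.1899], E[r] = 0.0943, γ^t·E[r] = 0.048282, running G = 0.795642
t=4: π = [0.1536, 0.2558, 0.2744, 0.1256, 0.1906], E[r] = 0.0892, γ^t·E[r] = 0.036540, running G = 0.832182
t=5: π = [0.1535, 0.2558, 0.2744, 0.1256, 0.1907], E[r] = 0.0885, γ^t·E[r] = 0.029009, running G = 0.861191
t=6: π = [0.1535, 0.2558, 0.2744, 0.1256, 0.1907], E[r] = 0.0884, γ^t·E[r] = 0.023175, running G = 0.884366
t=7: π = [0.1535, 0.2558, 0.2744, 0.1256, 0.1907], E[r] = 0.0884, γ^t·E[r] = 0.018534, running G = 0.902900
t=8: π = [0.1535, 0.2558, 0.2744, 0.1256, 0.1907], E[r] = 0.0884, γ^t·E[r] = 0.014827, running G = 0.917726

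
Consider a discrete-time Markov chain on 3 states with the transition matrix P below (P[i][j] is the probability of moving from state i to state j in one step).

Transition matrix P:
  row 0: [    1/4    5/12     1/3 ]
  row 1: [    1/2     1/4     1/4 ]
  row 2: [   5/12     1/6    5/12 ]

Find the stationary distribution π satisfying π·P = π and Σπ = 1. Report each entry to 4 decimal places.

Balance equations π_j = Σ_i π_i·P[i][j]:
  π_0 = 1/4·π_0 + 1/2·π_1 + 5/12·π_2
  π_1 = 5/12·π_0 + 1/4·π_1 + 1/6·π_2
  normalize: π_0 + π_1 + π_2 = 1
Solving the linear system gives exactly π = [57/151, 43/151, 51/151].

π = [0.3775, 0.2848, 0.3377]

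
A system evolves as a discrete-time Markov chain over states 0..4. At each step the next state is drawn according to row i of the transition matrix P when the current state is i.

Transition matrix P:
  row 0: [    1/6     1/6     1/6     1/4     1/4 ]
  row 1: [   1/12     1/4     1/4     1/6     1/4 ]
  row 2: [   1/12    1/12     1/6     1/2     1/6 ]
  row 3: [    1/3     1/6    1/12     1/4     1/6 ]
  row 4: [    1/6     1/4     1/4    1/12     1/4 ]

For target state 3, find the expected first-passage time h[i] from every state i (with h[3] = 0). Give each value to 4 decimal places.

First-step conditioning: h[3] = 0; for i ≠ 3, h[i] = 1 + Σ_k P[i][k]·h[k].
  h[0] = 1 + 1/6·h[0] + 1/6·h[1] + 1/6·h[2] + 1/4·h[4]
  h[1] = 1 + 1/12·h[0] + 1/4·h[1] + 1/4·h[2] + 1/4·h[4]
  h[2] = 1 + 1/12·h[0] + 1/12·h[1] + 1/6·h[2] + 1/6·h[4]
  h[4] = 1 + 1/6·h[0] + 1/4·h[1] + 1/4·h[2] + 1/4·h[4]
Solving the 4×4 linear system over states ≠ 3 gives exactly h = [6432/1583, 6860/1583, 4708/1583, 0, 7396/1583] (h[3] = 0 is the target).

h = [4.0632, 4.3335, 2.9741, 0.0000, 4.6721]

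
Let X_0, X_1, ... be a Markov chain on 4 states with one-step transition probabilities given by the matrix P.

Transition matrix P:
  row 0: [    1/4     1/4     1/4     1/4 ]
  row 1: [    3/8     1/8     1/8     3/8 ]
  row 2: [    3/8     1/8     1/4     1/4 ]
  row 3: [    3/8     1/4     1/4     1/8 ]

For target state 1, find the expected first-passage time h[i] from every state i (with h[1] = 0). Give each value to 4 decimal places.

h = [4.5714, 0.0000, 5.1429, 4.5714]

First-step conditioning: h[1] = 0; for i ≠ 1, h[i] = 1 + Σ_k P[i][k]·h[k].
  h[0] = 1 + 1/4·h[0] + 1/4·h[2] + 1/4·h[3]
  h[2] = 1 + 3/8·h[0] + 1/4·h[2] + 1/4·h[3]
  h[3] = 1 + 3/8·h[0] + 1/4·h[2] + 1/8·h[3]
Solving the 3×3 linear system over states ≠ 1 gives exactly h = [32/7, 0, 36/7, 32/7] (h[1] = 0 is the target).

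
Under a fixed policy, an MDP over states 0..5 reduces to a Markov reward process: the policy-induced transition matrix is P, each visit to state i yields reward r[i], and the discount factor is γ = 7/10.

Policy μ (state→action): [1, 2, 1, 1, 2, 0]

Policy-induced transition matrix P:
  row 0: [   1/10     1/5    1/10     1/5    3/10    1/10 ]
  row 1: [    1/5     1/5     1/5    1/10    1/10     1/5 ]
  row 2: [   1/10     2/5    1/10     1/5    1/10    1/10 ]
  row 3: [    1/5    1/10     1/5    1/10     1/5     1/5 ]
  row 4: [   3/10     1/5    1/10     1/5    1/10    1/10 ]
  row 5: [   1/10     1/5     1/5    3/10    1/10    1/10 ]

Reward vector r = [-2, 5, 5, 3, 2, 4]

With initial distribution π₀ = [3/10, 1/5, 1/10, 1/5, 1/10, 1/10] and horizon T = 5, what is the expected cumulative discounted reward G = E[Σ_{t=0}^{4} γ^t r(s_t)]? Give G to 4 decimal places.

G = 7.1743

t=0: π = [0.3000, 0.2000, 0.1000, 0.2000, 0.1000, 0.1000], E[r] = 2.1000, γ^t·E[r] = 2.100000, running G = 2.100000
t=1: π = [0.1600, 0.2000, 0.1500, 0.1700, 0.1800, 0.1400], E[r] = 2.8600, γ^t·E[r] = 2.002000, running G = 4.102000
t=2: π = [0.1730, 0.2130, 0.1510, 0.1770, 0.1490, 0.1370], E[r] = 2.8510, γ^t·E[r] = 1.396990, running G = 5.498990
t=3: π = [0.1688, 0.2125, 0.1527, 0.1747, 0.1523, 0.1390], E[r] = 2.8731, γ^t·E[r] = 0.985473, running G = 6.484463
t=4: π = [0.1692, 0.2131, 0.1526, 0.1752, 0.1512, 0.1387], E[r] = 2.8730, γ^t·E[r] = 0.689800, running G = 7.174263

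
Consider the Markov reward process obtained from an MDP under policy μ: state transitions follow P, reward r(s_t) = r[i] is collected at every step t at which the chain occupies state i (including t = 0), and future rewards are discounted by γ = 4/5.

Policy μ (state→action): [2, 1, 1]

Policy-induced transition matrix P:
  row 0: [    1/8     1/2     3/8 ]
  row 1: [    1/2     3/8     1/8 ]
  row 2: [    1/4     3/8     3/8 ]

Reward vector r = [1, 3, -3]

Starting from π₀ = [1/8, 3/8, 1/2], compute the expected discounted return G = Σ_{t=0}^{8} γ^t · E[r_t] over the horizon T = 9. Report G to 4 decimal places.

G = 2.1404

t=0: π = [0.1250, 0.3750, 0.5000], E[r] = -0.2500, γ^t·E[r] = -0.250000, running G = -0.250000
t=1: π = [0.3281, 0.3906, 0.2813], E[r] = 0.6563, γ^t·E[r] = 0.525000, running G = 0.275000
t=2: π = [0.3066, 0.4160, 0.2773], E[r] = 0.7227, γ^t·E[r] = 0.462500, running G = 0.737500
t=3: π = [0.3157, 0.4133, 0.2710], E[r] = 0.7427, γ^t·E[r] = 0.380250, running G = 1.117750
t=4: π = [0.3139, 0.4145, 0.2717], E[r] = 0.7422, γ^t·E[r] = 0.304025, running G = 1.421775
t=5: π = [0.3144, 0.4142, 0.2714], E[r] = 0.7429, γ^t·E[r] = 0.243443, running G = 1.665218
t=6: π = [0.3143, 0.4143, 0.2714], E[r] = 0.7428, γ^t·E[r] = 0.194728, running G = 1.859946
t=7: π = [0.3143, 0.4143, 0.2714], E[r] = 0.7429, γ^t·E[r] = 0.155790, running G = 2.015735
t=8: π = [0.3143, 0.4143, 0.2714], E[r] = 0.7429, γ^t·E[r] = 0.124630, running G = 2.140366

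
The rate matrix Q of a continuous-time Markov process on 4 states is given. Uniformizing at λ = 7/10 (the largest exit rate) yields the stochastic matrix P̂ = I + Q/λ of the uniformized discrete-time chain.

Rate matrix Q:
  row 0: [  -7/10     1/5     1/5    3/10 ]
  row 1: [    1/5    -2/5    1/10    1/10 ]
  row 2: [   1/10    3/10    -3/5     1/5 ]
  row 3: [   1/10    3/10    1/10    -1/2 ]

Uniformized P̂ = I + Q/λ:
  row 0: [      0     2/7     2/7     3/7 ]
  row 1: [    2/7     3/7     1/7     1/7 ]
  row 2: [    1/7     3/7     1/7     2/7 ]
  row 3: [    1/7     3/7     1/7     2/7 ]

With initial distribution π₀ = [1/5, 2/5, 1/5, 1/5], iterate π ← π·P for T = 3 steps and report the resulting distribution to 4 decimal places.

t=0: π = [0.2000, 0.4000, 0.2000, 0.2000]
t=1: π = [0.1714, 0.4000, 0.1714, 0.2571]
t=2: π = [0.1755, 0.4041, 0.1673, 0.2531]
t=3: π = [0.1755, 0.4035, 0.1679, 0.2531]

π = [0.1755, 0.4035, 0.1679, 0.2531]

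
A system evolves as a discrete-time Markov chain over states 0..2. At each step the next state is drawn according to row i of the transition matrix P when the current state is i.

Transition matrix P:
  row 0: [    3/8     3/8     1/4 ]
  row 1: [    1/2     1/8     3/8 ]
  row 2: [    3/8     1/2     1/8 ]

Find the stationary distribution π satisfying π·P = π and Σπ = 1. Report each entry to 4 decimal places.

π = [0.4157, 0.3258, 0.2584]

Balance equations π_j = Σ_i π_i·P[i][j]:
  π_0 = 3/8·π_0 + 1/2·π_1 + 3/8·π_2
  π_1 = 3/8·π_0 + 1/8·π_1 + 1/2·π_2
  normalize: π_0 + π_1 + π_2 = 1
Solving the linear system gives exactly π = [37/89, 29/89, 23/89].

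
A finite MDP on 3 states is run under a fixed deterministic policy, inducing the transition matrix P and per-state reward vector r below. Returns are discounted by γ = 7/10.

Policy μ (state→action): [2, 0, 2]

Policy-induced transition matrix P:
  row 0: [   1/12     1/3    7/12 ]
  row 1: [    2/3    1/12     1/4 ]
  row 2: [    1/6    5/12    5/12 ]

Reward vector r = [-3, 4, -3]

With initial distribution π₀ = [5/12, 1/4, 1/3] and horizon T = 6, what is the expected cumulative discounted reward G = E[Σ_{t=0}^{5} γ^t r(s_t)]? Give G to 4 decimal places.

G = -3.0497

t=0: π = [0.4167, 0.2500, 0.3333], E[r] = -1.2500, γ^t·E[r] = -1.250000, running G = -1.250000
t=1: π = [0.2569, 0.2986, 0.4444], E[r] = -0.9097, γ^t·E[r] = -0.636806, running G = -1.886806
t=2: π = [0.2946, 0.2957, 0.4097], E[r] = -0.9300, γ^t·E[r] = -0.455689, running G = -2.342494
t=3: π = [0.2900, 0.2935, 0.4165], E[r] = -0.9452, γ^t·E[r] = -0.324193, running G = -2.666687
t=4: π = [0.2893, 0.2947, 0.4161], E[r] = -0.9374, γ^t·E[r] = -0.225077, running G = -2.891764
t=5: π = [0.2899, 0.2943, 0.4158], E[r] = -0.9396, γ^t·E[r] = -0.157919, running G = -3.049683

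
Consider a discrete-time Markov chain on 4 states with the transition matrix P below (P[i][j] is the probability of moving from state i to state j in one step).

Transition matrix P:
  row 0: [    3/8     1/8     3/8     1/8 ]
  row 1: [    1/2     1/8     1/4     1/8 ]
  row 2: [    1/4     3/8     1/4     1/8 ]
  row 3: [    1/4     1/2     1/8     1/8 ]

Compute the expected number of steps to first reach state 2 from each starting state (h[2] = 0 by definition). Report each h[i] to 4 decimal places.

First-step conditioning: h[2] = 0; for i ≠ 2, h[i] = 1 + Σ_k P[i][k]·h[k].
  h[0] = 1 + 3/8·h[0] + 1/8·h[1] + 1/8·h[3]
  h[1] = 1 + 1/2·h[0] + 1/8·h[1] + 1/8·h[3]
  h[3] = 1 + 1/4·h[0] + 1/2·h[1] + 1/8·h[3]
Solving the 3×3 linear system over states ≠ 2 gives exactly h = [512/165, 192/55, 0, 664/165] (h[2] = 0 is the target).

h = [3.1030, 3.4909, 0.0000, 4.0242]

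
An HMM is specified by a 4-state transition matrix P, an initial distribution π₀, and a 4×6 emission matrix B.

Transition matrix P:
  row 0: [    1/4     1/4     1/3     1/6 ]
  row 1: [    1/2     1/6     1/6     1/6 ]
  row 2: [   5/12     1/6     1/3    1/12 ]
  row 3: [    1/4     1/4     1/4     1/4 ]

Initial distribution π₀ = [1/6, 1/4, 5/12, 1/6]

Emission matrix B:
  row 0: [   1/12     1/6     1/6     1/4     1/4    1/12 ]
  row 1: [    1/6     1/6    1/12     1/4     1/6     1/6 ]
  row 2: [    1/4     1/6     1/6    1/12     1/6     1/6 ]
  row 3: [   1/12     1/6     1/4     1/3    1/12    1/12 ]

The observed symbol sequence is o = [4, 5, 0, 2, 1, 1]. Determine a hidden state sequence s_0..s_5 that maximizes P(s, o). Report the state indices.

path = [2, 2, 2, 0, 2, 0]

t=0: δ = [4.167e-02, 4.167e-02, 6.944e-02, 1.389e-02]  (obs o_0=4)
t=1: δ = [2.411e-03, 1.929e-03, 3.858e-03, 5.787e-04]  ψ = [2, 2, 2, 0]  (obs o_1=5)
t=2: δ = [1.340e-04, 1.072e-04, 3.215e-04, 3.349e-05]  ψ = [2, 2, 2, 0]  (obs o_2=0)
t=3: δ = [2.233e-05, 4.465e-06, 1.786e-05, 6.698e-06]  ψ = [2, 2, 2, 2]  (obs o_3=2)
t=4: δ = [1.240e-06, 9.303e-07, 1.240e-06, 6.202e-07]  ψ = [2, 0, 0, 0]  (obs o_4=1)
t=5: δ = [8.614e-08, 5.168e-08, 6.891e-08, 3.445e-08]  ψ = [2, 0, 0, 0]  (obs o_5=1)
backtrack: best end state = 0; path = [2, 2, 2, 0, 2, 0]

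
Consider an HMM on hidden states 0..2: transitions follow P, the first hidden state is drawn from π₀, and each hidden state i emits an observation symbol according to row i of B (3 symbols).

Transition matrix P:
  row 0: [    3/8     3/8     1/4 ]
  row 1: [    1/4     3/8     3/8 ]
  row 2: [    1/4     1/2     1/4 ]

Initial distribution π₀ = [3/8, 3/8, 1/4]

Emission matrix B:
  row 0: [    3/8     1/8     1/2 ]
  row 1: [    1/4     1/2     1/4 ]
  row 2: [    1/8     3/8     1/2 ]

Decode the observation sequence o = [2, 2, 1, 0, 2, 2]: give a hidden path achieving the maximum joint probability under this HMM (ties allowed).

t=0: δ = [1.875e-01, 9.375e-02, 1.250e-01]  (obs o_0=2)
t=1: δ = [3.516e-02, 1.758e-02, 2.344e-02]  ψ = [0, 0, 0]  (obs o_1=2)
t=2: δ = [1.648e-03, 6.592e-03, 3.296e-03]  ψ = [0, 0, 0]  (obs o_2=1)
t=3: δ = [6.180e-04, 6.180e-04, 3.090e-04]  ψ = [1, 1, 1]  (obs o_3=0)
t=4: δ = [1.159e-04, 5.794e-05, 1.159e-04]  ψ = [0, 0, 1]  (obs o_4=2)
t=5: δ = [2.173e-05, 1.448e-05, 1.448e-05]  ψ = [0, 2, 0]  (obs o_5=2)
backtrack: best end state = 0; path = [0, 0, 1, 0, 0, 0]

path = [0, 0, 1, 0, 0, 0]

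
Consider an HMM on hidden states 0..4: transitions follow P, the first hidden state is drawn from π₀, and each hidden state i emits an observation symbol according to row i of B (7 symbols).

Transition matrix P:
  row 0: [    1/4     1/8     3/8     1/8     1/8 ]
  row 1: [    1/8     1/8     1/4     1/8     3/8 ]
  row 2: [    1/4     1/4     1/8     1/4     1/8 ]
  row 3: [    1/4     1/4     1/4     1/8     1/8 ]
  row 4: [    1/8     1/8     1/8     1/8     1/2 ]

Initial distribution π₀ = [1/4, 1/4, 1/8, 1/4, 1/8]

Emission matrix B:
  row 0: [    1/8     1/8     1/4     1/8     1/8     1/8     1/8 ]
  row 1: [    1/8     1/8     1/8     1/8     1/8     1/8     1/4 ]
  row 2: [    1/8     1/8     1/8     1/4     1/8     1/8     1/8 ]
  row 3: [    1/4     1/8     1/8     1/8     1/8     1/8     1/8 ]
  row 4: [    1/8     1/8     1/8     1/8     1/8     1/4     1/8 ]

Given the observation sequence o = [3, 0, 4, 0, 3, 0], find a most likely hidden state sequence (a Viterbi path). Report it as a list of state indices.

t=0: δ = [3.125e-02, 3.125e-02, 3.125e-02, 3.125e-02, 1.562e-02]  (obs o_0=3)
t=1: δ = [9.766e-04, 9.766e-04, 1.465e-03, 1.953e-03, 1.465e-03]  ψ = [0, 2, 0, 2, 1]  (obs o_1=0)
t=2: δ = [6.104e-05, 6.104e-05, 6.104e-05, 4.578e-05, 9.155e-05]  ψ = [3, 3, 3, 2, 4]  (obs o_2=4)
t=3: δ = [1.907e-06, 1.907e-06, 2.861e-06, 3.815e-06, 5.722e-06]  ψ = [0, 2, 0, 2, 4]  (obs o_3=0)
t=4: δ = [1.192e-07, 1.192e-07, 2.384e-07, 8.941e-08, 3.576e-07]  ψ = [3, 3, 3, 2, 4]  (obs o_4=3)
t=5: δ = [7.451e-09, 7.451e-09, 5.588e-09, 1.490e-08, 2.235e-08]  ψ = [2, 2, 0, 2, 4]  (obs o_5=0)
backtrack: best end state = 4; path = [1, 4, 4, 4, 4, 4]

path = [1, 4, 4, 4, 4, 4]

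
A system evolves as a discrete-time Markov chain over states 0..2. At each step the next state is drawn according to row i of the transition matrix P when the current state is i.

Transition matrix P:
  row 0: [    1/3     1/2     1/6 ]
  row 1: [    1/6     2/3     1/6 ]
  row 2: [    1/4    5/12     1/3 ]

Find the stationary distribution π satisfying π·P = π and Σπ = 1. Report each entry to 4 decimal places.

Balance equations π_j = Σ_i π_i·P[i][j]:
  π_0 = 1/3·π_0 + 1/6·π_1 + 1/4·π_2
  π_1 = 1/2·π_0 + 2/3·π_1 + 5/12·π_2
  normalize: π_0 + π_1 + π_2 = 1
Solving the linear system gives exactly π = [11/50, 29/50, 1/5].

π = [0.2200, 0.5800, 0.2000]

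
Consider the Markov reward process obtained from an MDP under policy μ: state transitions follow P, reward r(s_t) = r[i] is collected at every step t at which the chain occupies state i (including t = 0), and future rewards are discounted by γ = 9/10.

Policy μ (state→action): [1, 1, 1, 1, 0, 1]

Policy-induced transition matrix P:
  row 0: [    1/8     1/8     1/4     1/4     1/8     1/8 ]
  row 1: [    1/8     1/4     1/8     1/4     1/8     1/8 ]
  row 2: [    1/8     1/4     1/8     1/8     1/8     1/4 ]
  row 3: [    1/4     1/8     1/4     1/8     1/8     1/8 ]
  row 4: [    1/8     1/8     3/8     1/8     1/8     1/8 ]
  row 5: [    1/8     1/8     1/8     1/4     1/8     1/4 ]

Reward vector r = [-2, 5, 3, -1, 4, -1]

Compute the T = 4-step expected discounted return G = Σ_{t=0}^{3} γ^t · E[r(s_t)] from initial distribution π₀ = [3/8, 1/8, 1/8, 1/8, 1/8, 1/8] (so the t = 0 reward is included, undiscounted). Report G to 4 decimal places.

G = 3.6676

t=0: π = [0.3750, 0.1250, 0.1250, 0.1250, 0.1250, 0.1250], E[r] = 0.5000, γ^t·E[r] = 0.500000, running G = 0.500000
t=1: π = [0.1406, 0.1563, 0.2188, 0.2031, 0.1250, 0.1563], E[r] = 1.2969, γ^t·E[r] = 1.167188, running G = 1.667188
t=2: π = [0.1504, 0.1719, 0.1992, 0.1816, 0.1250, 0.1719], E[r] = 1.3027, γ^t·E[r] = 1.055215, running G = 2.722402
t=3: π = [0.1477, 0.1714, 0.1978, 0.1868, 0.1250, 0.1714], E[r] = 1.2966, γ^t·E[r] = 0.945244, running G = 3.667646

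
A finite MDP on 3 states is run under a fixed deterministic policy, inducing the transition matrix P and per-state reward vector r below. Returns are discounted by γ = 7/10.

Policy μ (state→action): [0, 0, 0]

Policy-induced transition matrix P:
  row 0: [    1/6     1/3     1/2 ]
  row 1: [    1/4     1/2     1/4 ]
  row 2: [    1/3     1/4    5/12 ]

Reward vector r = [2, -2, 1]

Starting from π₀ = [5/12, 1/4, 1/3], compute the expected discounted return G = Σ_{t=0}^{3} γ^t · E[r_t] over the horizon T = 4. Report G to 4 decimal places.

t=0: π = [0.4167, 0.2500, 0.3333], E[r] = 0.6667, γ^t·E[r] = 0.666667, running G = 0.666667
t=1: π = [0.2431, 0.3472, 0.4097], E[r] = 0.2014, γ^t·E[r] = 0.140972, running G = 0.807639
t=2: π = [0.2639, 0.3571, 0.3791], E[r] = 0.1927, γ^t·E[r] = 0.094427, running G = 0.902066
t=3: π = [0.2596, 0.3613, 0.3791], E[r] = 0.1758, γ^t·E[r] = 0.060310, running G = 0.962375

G = 0.9624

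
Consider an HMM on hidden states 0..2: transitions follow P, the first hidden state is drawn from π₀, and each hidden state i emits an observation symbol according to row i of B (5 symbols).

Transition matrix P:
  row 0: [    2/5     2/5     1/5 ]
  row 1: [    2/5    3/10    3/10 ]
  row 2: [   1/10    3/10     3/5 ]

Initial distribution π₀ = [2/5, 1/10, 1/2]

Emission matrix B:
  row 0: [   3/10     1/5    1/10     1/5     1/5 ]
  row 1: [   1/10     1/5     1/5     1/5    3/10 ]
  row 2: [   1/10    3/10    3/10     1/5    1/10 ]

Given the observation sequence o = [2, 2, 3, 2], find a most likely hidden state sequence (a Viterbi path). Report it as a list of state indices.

t=0: δ = [4.000e-02, 2.000e-02, 1.500e-01]  (obs o_0=2)
t=1: δ = [1.600e-03, 9.000e-03, 2.700e-02]  ψ = [0, 2, 2]  (obs o_1=2)
t=2: δ = [7.200e-04, 1.620e-03, 3.240e-03]  ψ = [1, 2, 2]  (obs o_2=3)
t=3: δ = [6.480e-05, 1.944e-04, 5.832e-04]  ψ = [1, 2, 2]  (obs o_3=2)
backtrack: best end state = 2; path = [2, 2, 2, 2]

path = [2, 2, 2, 2]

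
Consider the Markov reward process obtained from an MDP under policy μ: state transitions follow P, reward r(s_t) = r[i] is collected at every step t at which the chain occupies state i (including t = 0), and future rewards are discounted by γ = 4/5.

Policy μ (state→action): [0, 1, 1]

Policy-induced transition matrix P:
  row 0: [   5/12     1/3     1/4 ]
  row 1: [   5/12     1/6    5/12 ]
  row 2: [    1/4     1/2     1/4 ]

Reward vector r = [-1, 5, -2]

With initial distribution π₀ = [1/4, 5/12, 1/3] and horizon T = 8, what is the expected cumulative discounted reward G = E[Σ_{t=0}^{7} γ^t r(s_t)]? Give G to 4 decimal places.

G = 3.2421

t=0: π = [0.2500, 0.4167, 0.3333], E[r] = 1.1667, γ^t·E[r] = 1.166667, running G = 1.166667
t=1: π = [0.3611, 0.3194, 0.3194], E[r] = 0.5972, γ^t·E[r] = 0.477778, running G = 1.644444
t=2: π = [0.3634, 0.3333, 0.3032], E[r] = 0.6968, γ^t·E[r] = 0.445926, running G = 2.090370
t=3: π = [0.3661, 0.3283, 0.3056], E[r] = 0.6644, γ^t·E[r] = 0.340148, running G = 2.430519
t=4: π = [0.3657, 0.3295, 0.3047], E[r] = 0.6725, γ^t·E[r] = 0.275463, running G = 2.705982
t=5: π = [0.3659, 0.3292, 0.3049], E[r] = 0.6703, γ^t·E[r] = 0.219630, running G = 2.925612
t=6: π = [0.3658, 0.3293, 0.3049], E[r] = 0.6709, γ^t·E[r] = 0.175862, running G = 3.101474
t=7: π = [0.3659, 0.3293, 0.3049], E[r] = 0.6707, γ^t·E[r] = 0.140655, running G = 3.242129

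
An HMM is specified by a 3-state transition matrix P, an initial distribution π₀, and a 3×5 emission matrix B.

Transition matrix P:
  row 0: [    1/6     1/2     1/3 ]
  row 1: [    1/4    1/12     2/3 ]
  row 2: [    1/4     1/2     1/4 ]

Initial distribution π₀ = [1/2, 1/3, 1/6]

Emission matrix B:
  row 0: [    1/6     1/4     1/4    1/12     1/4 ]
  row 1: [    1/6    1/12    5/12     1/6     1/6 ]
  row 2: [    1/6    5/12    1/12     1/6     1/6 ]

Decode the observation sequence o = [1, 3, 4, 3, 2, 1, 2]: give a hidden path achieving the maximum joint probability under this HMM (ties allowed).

t=0: δ = [1.250e-01, 2.778e-02, 6.944e-02]  (obs o_0=1)
t=1: δ = [1.736e-03, 1.042e-02, 6.944e-03]  ψ = [0, 0, 0]  (obs o_1=3)
t=2: δ = [6.510e-04, 5.787e-04, 1.157e-03]  ψ = [1, 2, 1]  (obs o_2=4)
t=3: δ = [2.411e-05, 9.645e-05, 6.430e-05]  ψ = [2, 2, 1]  (obs o_3=3)
t=4: δ = [6.028e-06, 1.340e-05, 5.358e-06]  ψ = [1, 2, 1]  (obs o_4=2)
t=5: δ = [8.372e-07, 2.512e-07, 3.721e-06]  ψ = [1, 0, 1]  (obs o_5=1)
t=6: δ = [2.326e-07, 7.752e-07, 7.752e-08]  ψ = [2, 2, 2]  (obs o_6=2)
backtrack: best end state = 1; path = [0, 2, 1, 2, 1, 2, 1]

path = [0, 2, 1, 2, 1, 2, 1]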